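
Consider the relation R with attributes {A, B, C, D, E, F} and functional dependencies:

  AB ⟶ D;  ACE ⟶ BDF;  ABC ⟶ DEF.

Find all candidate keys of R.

Attributes A, C never appear on any right-hand side, so every candidate key must contain {A, C}.
{A, C}⁺ = {A, C}, which is not all of the schema, so we must add further attributes.
{A, B, C}⁺: AB→D adds D; ABC→DEF adds E, F → {A, B, C, D, E, F}. Minimal: {B, C}⁺ = {B, C}; {A, C}⁺ = {A, C}; {A, B}⁺ = {A, B, D} — none reach the full schema.
{A, C, E}⁺: ACE→BDF adds B, D, F → {A, B, C, D, E, F}. Minimal: {C, E}⁺ = {C, E}; {A, E}⁺ = {A, E}; {A, C}⁺ = {A, C} — none reach the full schema.

(A, B, C); (A, C, E)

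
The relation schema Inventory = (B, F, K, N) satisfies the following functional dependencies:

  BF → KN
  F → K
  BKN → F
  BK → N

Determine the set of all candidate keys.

Attribute B never appears on the right-hand side of any dependency, so B must belong to every candidate key.
{B}⁺ = {B}, which is not all of the schema, so we must add further attributes.
{B, F}⁺: BF→KN adds K, N → {B, F, K, N}. Minimal: {F}⁺ = {F, K}; {B}⁺ = {B} — none reach the full schema.
{B, K}⁺: BK→N adds N; BKN→F adds F → {B, F, K, N}. Minimal: {K}⁺ = {K}; {B}⁺ = {B} — none reach the full schema.
Any other superkey contains one of these as a subset, so there are no further candidate keys.

{B, F}; {B, K}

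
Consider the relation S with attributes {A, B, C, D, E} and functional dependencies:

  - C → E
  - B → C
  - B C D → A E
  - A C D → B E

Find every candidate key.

{B, D}; {A, C, D}

Attribute D never appears on the right-hand side of any dependency, so D must belong to every candidate key.
{D}⁺ = {D}, which is not all of the schema, so we must add further attributes.
{B, D}⁺: B→C adds C; BCD→AE adds A, E → {A, B, C, D, E}.
{A, C, D}⁺: C→E adds E; ACD→BE adds B → {A, B, C, D, E}.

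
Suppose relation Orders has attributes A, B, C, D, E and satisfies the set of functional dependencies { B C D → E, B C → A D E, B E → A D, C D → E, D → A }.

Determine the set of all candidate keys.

Attributes B, C never appear on any right-hand side, so every candidate key must contain {B, C}.
{B, C}⁺ = {A, B, C, D, E}, which is all of the schema, so {B, C} is the only candidate key.

{B, C}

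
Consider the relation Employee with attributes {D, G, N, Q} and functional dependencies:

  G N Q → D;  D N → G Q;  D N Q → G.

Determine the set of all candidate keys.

(D, N), (G, N, Q)

Attribute N never appears on the right-hand side of any dependency, so N must belong to every candidate key.
{N}⁺ = {N}, which is not all of the schema, so we must add further attributes.
{D, N}⁺: DN→GQ adds G, Q → {D, G, N, Q}. Minimal: {N}⁺ = {N}; {D}⁺ = {D} — none reach the full schema.
{G, N, Q}⁺: GNQ→D adds D → {D, G, N, Q}. Minimal: {N, Q}⁺ = {N, Q}; {G, Q}⁺ = {G, Q}; {G, N}⁺ = {G, N} — none reach the full schema.
Any other superkey contains one of these as a subset, so there are no further candidate keys.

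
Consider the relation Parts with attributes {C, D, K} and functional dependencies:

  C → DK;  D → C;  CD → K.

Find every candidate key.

{C}⁺: C→DK adds D, K → {C, D, K}.
{D}⁺: D→C adds C; CD→K adds K → {C, D, K}.
Any other superkey contains one of these as a subset, so there are no further candidate keys.

(C); (D)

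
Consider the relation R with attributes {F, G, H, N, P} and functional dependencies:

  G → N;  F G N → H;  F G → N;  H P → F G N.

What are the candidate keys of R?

Attribute P never appears on the right-hand side of any dependency, so P must belong to every candidate key.
{P}⁺ = {P}, which is not all of the schema, so we must add further attributes.
{H, P}⁺: HP→FGN adds F, G, N → {F, G, H, N, P}. Minimal: {P}⁺ = {P}; {H}⁺ = {H} — none reach the full schema.
{F, G, P}⁺: G→N adds N; FGN→H adds H → {F, G, H, N, P}. Minimal: {G, P}⁺ = {G, N, P}; {F, P}⁺ = {F, P}; {F, G}⁺ = {F, G, H, N} — none reach the full schema.

{H, P}, {F, G, P}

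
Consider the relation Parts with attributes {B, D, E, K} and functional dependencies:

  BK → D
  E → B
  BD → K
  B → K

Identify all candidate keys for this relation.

Attribute E never appears on the right-hand side of any dependency, so E must belong to every candidate key.
{E}⁺ = {B, D, E, K}, which is all of the schema, so {E} is the only candidate key.

{E}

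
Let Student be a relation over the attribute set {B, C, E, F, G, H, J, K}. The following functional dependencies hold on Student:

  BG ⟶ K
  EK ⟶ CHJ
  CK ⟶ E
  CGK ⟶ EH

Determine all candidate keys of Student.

(B, C, F, G); (B, E, F, G)

{B, C, F, G}⁺: BG→K adds K; CK→E adds E; CGK→EH adds H; EK→CHJ adds J → {B, C, E, F, G, H, J, K}. Minimal: {C, F, G}⁺ = {C, F, G}; {B, F, G}⁺ = {B, F, G, K}; {B, C, G}⁺ = {B, C, E, G, H, J, K}; … — none reach the full schema.
{B, E, F, G}⁺: BG→K adds K; EK→CHJ adds C, H, J → {B, C, E, F, G, H, J, K}. Minimal: {E, F, G}⁺ = {E, F, G}; {B, F, G}⁺ = {B, F, G, K}; {B, E, G}⁺ = {B, C, E, G, H, J, K}; … — none reach the full schema.
Any other superkey contains one of these as a subset, so there are no further candidate keys.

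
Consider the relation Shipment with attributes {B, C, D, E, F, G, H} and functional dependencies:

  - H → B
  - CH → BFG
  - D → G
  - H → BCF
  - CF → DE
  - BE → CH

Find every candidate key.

H; BE; BCF

{H}⁺: H→B adds B; H→BCF adds C, F; CF→DE adds D, E; CH→BFG adds G → {B, C, D, E, F, G, H}.
{B, E}⁺: BE→CH adds C, H; CH→BFG adds F, G; CF→DE adds D → {B, C, D, E, F, G, H}.
{B, C, F}⁺: CF→DE adds D, E; BE→CH adds H; CH→BFG adds G → {B, C, D, E, F, G, H}.
Any other superkey contains one of these as a subset, so there are no further candidate keys.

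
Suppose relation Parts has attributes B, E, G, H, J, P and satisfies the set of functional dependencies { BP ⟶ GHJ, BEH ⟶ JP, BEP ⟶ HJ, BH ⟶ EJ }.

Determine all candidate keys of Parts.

Attribute B never appears on the right-hand side of any dependency, so B must belong to every candidate key.
{B}⁺ = {B}, which is not all of the schema, so we must add further attributes.
{B, H}⁺: BH→EJ adds E, J; BEH→JP adds P; BP→GHJ adds G → {B, E, G, H, J, P}. Minimal: {H}⁺ = {H}; {B}⁺ = {B} — none reach the full schema.
{B, P}⁺: BP→GHJ adds G, H, J; BH→EJ adds E → {B, E, G, H, J, P}. Minimal: {P}⁺ = {P}; {B}⁺ = {B} — none reach the full schema.

(B, H), (B, P)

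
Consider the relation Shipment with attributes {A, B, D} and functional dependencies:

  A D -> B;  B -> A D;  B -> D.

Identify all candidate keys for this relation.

{B}, {A, D}

{B}⁺: B→AD adds A, D → {A, B, D}.
{A, D}⁺: AD→B adds B → {A, B, D}. Minimal: {D}⁺ = {D}; {A}⁺ = {A} — none reach the full schema.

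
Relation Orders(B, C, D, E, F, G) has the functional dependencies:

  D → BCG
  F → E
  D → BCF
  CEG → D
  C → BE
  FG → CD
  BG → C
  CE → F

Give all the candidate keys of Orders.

D, BG, CG, FG

{D}⁺: D→BCG adds B, C, G; D→BCF adds F; C→BE adds E → {B, C, D, E, F, G}.
{B, G}⁺: BG→C adds C; C→BE adds E; CE→F adds F; CEG→D adds D → {B, C, D, E, F, G}. Minimal: {G}⁺ = {G}; {B}⁺ = {B} — none reach the full schema.
{C, G}⁺: C→BE adds B, E; CE→F adds F; CEG→D adds D → {B, C, D, E, F, G}. Minimal: {G}⁺ = {G}; {C}⁺ = {B, C, E, F} — none reach the full schema.
{F, G}⁺: F→E adds E; FG→CD adds C, D; D→BCG adds B → {B, C, D, E, F, G}. Minimal: {G}⁺ = {G}; {F}⁺ = {E, F} — none reach the full schema.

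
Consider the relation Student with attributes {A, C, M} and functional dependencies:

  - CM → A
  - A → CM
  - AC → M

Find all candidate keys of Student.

{A}; {C, M}

{A}⁺: A→CM adds C, M → {A, C, M}.
{C, M}⁺: CM→A adds A → {A, C, M}.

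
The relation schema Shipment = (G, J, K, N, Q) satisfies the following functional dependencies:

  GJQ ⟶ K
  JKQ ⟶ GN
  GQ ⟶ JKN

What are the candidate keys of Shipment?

GQ, JKQ

Attribute Q never appears on the right-hand side of any dependency, so Q must belong to every candidate key.
{Q}⁺ = {Q}, which is not all of the schema, so we must add further attributes.
{G, Q}⁺: GQ→JKN adds J, K, N → {G, J, K, N, Q}. Minimal: {Q}⁺ = {Q}; {G}⁺ = {G} — none reach the full schema.
{J, K, Q}⁺: JKQ→GN adds G, N → {G, J, K, N, Q}. Minimal: {K, Q}⁺ = {K, Q}; {J, Q}⁺ = {J, Q}; {J, K}⁺ = {J, K} — none reach the full schema.
Any other superkey contains one of these as a subset, so there are no further candidate keys.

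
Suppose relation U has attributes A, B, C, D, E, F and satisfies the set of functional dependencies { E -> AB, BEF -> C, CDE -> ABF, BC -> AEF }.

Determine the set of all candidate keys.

{B, C, D}, {C, D, E}, {D, E, F}

Attribute D never appears on the right-hand side of any dependency, so D must belong to every candidate key.
{D}⁺ = {D}, which is not all of the schema, so we must add further attributes.
{B, C, D}⁺: BC→AEF adds A, E, F → {A, B, C, D, E, F}. Minimal: {C, D}⁺ = {C, D}; {B, D}⁺ = {B, D}; {B, C}⁺ = {A, B, C, E, F} — none reach the full schema.
{C, D, E}⁺: E→AB adds A, B; CDE→ABF adds F → {A, B, C, D, E, F}. Minimal: {D, E}⁺ = {A, B, D, E}; {C, E}⁺ = {A, B, C, E, F}; {C, D}⁺ = {C, D} — none reach the full schema.
{D, E, F}⁺: E→AB adds A, B; BEF→C adds C → {A, B, C, D, E, F}. Minimal: {E, F}⁺ = {A, B, C, E, F}; {D, F}⁺ = {D, F}; {D, E}⁺ = {A, B, D, E} — none reach the full schema.
Any other superkey contains one of these as a subset, so there are no further candidate keys.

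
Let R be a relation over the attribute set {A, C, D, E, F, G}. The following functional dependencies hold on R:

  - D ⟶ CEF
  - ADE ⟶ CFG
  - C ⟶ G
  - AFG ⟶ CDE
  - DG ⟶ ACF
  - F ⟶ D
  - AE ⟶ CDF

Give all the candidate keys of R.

{D}, {F}, {A, E}

{D}⁺: D→CEF adds C, E, F; C→G adds G; DG→ACF adds A → {A, C, D, E, F, G}.
{F}⁺: F→D adds D; D→CEF adds C, E; C→G adds G; DG→ACF adds A → {A, C, D, E, F, G}.
{A, E}⁺: AE→CDF adds C, D, F; ADE→CFG adds G → {A, C, D, E, F, G}.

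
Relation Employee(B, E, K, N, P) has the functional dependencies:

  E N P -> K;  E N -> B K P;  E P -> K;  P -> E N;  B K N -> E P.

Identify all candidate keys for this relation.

{P}, {E, N}, {B, K, N}

{P}⁺: P→EN adds E, N; ENP→K adds K; EN→BKP adds B → {B, E, K, N, P}.
{E, N}⁺: EN→BKP adds B, K, P → {B, E, K, N, P}.
{B, K, N}⁺: BKN→EP adds E, P → {B, E, K, N, P}.
Any other superkey contains one of these as a subset, so there are no further candidate keys.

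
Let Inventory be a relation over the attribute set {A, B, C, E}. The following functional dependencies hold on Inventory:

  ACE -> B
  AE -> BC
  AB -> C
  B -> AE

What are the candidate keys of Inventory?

{B}⁺: B→AE adds A, E; AE→BC adds C → {A, B, C, E}.
{A, E}⁺: AE→BC adds B, C → {A, B, C, E}.
Any other superkey contains one of these as a subset, so there are no further candidate keys.

(B), (A, E)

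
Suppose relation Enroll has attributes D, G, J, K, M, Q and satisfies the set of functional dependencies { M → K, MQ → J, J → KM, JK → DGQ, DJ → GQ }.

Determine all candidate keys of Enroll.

(J), (M, Q)

{J}⁺: J→KM adds K, M; JK→DGQ adds D, G, Q → {D, G, J, K, M, Q}.
{M, Q}⁺: M→K adds K; MQ→J adds J; JK→DGQ adds D, G → {D, G, J, K, M, Q}. Minimal: {Q}⁺ = {Q}; {M}⁺ = {K, M} — none reach the full schema.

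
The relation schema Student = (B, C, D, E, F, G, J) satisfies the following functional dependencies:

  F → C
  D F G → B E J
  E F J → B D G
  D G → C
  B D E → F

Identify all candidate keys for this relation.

(D, F, G), (E, F, J), (B, D, E, G), (B, D, E, J)

{D, F, G}⁺: F→C adds C; DFG→BEJ adds B, E, J → {B, C, D, E, F, G, J}. Minimal: {F, G}⁺ = {C, F, G}; {D, G}⁺ = {C, D, G}; {D, F}⁺ = {C, D, F} — none reach the full schema.
{E, F, J}⁺: F→C adds C; EFJ→BDG adds B, D, G → {B, C, D, E, F, G, J}. Minimal: {F, J}⁺ = {C, F, J}; {E, J}⁺ = {E, J}; {E, F}⁺ = {C, E, F} — none reach the full schema.
{B, D, E, G}⁺: DG→C adds C; BDE→F adds F; DFG→BEJ adds J → {B, C, D, E, F, G, J}. Minimal: {D, E, G}⁺ = {C, D, E, G}; {B, E, G}⁺ = {B, E, G}; {B, D, G}⁺ = {B, C, D, G}; … — none reach the full schema.
{B, D, E, J}⁺: BDE→F adds F; F→C adds C; EFJ→BDG adds G → {B, C, D, E, F, G, J}. Minimal: {D, E, J}⁺ = {D, E, J}; {B, E, J}⁺ = {B, E, J}; {B, D, J}⁺ = {B, D, J}; … — none reach the full schema.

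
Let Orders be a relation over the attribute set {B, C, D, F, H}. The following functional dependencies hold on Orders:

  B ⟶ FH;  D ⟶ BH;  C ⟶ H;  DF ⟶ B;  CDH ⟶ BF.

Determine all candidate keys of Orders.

Attributes C, D never appear on any right-hand side, so every candidate key must contain {C, D}.
{C, D}⁺ = {B, C, D, F, H}, which is all of the schema, so {C, D} is the only candidate key.

{C, D}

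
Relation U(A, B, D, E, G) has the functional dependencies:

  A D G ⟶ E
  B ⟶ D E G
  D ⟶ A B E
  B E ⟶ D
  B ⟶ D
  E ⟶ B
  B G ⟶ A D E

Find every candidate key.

{B}⁺: B→DEG adds D, E, G; D→ABE adds A → {A, B, D, E, G}.
{D}⁺: D→ABE adds A, B, E; B→DEG adds G → {A, B, D, E, G}.
{E}⁺: E→B adds B; B→DEG adds D, G; D→ABE adds A → {A, B, D, E, G}.
Any other superkey contains one of these as a subset, so there are no further candidate keys.

B, D, E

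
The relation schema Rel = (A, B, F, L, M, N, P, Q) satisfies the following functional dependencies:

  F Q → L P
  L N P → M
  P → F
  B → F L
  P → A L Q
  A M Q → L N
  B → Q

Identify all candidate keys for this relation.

{B, M}; {B, N}

{B, M}⁺: B→FL adds F, L; B→Q adds Q; FQ→LP adds P; P→ALQ adds A; AMQ→LN adds N → {A, B, F, L, M, N, P, Q}.
{B, N}⁺: B→FL adds F, L; B→Q adds Q; FQ→LP adds P; LNP→M adds M; P→ALQ adds A → {A, B, F, L, M, N, P, Q}.
Any other superkey contains one of these as a subset, so there are no further candidate keys.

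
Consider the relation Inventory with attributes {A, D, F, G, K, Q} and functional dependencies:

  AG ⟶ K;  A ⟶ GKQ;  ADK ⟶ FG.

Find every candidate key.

(A, D)

Attributes A, D never appear on any right-hand side, so every candidate key must contain {A, D}.
{A, D}⁺ = {A, D, F, G, K, Q}, which is all of the schema, so {A, D} is the only candidate key.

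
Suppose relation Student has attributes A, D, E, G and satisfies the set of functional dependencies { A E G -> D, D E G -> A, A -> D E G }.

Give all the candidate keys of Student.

(A); (D, E, G)

{A}⁺: A→DEG adds D, E, G → {A, D, E, G}.
{D, E, G}⁺: DEG→A adds A → {A, D, E, G}. Minimal: {E, G}⁺ = {E, G}; {D, G}⁺ = {D, G}; {D, E}⁺ = {D, E} — none reach the full schema.
Any other superkey contains one of these as a subset, so there are no further candidate keys.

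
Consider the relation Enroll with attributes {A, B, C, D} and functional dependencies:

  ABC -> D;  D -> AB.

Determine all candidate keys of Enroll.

Attribute C never appears on the right-hand side of any dependency, so C must belong to every candidate key.
{C}⁺ = {C}, which is not all of the schema, so we must add further attributes.
{C, D}⁺: D→AB adds A, B → {A, B, C, D}.
{A, B, C}⁺: ABC→D adds D → {A, B, C, D}.

CD; ABC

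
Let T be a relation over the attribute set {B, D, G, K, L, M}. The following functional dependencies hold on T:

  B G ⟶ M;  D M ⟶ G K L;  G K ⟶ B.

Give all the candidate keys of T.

(D, M), (B, D, G), (D, G, K)

Attribute D never appears on the right-hand side of any dependency, so D must belong to every candidate key.
{D}⁺ = {D}, which is not all of the schema, so we must add further attributes.
{D, M}⁺: DM→GKL adds G, K, L; GK→B adds B → {B, D, G, K, L, M}. Minimal: {M}⁺ = {M}; {D}⁺ = {D} — none reach the full schema.
{B, D, G}⁺: BG→M adds M; DM→GKL adds K, L → {B, D, G, K, L, M}. Minimal: {D, G}⁺ = {D, G}; {B, G}⁺ = {B, G, M}; {B, D}⁺ = {B, D} — none reach the full schema.
{D, G, K}⁺: GK→B adds B; BG→M adds M; DM→GKL adds L → {B, D, G, K, L, M}. Minimal: {G, K}⁺ = {B, G, K, M}; {D, K}⁺ = {D, K}; {D, G}⁺ = {D, G} — none reach the full schema.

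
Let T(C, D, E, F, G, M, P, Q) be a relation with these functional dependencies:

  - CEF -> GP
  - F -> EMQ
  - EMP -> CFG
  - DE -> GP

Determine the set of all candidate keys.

(D, F); (D, E, M)

Attribute D never appears on the right-hand side of any dependency, so D must belong to every candidate key.
{D}⁺ = {D}, which is not all of the schema, so we must add further attributes.
{D, F}⁺: F→EMQ adds E, M, Q; DE→GP adds G, P; EMP→CFG adds C → {C, D, E, F, G, M, P, Q}. Minimal: {F}⁺ = {E, F, M, Q}; {D}⁺ = {D} — none reach the full schema.
{D, E, M}⁺: DE→GP adds G, P; EMP→CFG adds C, F; F→EMQ adds Q → {C, D, E, F, G, M, P, Q}. Minimal: {E, M}⁺ = {E, M}; {D, M}⁺ = {D, M}; {D, E}⁺ = {D, E, G, P} — none reach the full schema.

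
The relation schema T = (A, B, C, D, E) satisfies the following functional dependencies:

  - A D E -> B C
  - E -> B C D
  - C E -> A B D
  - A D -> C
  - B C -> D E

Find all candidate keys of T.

{E}⁺: E→BCD adds B, C, D; CE→ABD adds A → {A, B, C, D, E}.
{B, C}⁺: BC→DE adds D, E; CE→ABD adds A → {A, B, C, D, E}. Minimal: {C}⁺ = {C}; {B}⁺ = {B} — none reach the full schema.
{A, B, D}⁺: AD→C adds C; BC→DE adds E → {A, B, C, D, E}. Minimal: {B, D}⁺ = {B, D}; {A, D}⁺ = {A, C, D}; {A, B}⁺ = {A, B} — none reach the full schema.
Any other superkey contains one of these as a subset, so there are no further candidate keys.

{E}, {B, C}, {A, B, D}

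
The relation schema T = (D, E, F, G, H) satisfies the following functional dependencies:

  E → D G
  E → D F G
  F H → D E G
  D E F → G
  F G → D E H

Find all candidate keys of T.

{E}⁺: E→DG adds D, G; E→DFG adds F; FG→DEH adds H → {D, E, F, G, H}.
{F, G}⁺: FG→DEH adds D, E, H → {D, E, F, G, H}. Minimal: {G}⁺ = {G}; {F}⁺ = {F} — none reach the full schema.
{F, H}⁺: FH→DEG adds D, E, G → {D, E, F, G, H}. Minimal: {H}⁺ = {H}; {F}⁺ = {F} — none reach the full schema.

{E}, {F, G}, {F, H}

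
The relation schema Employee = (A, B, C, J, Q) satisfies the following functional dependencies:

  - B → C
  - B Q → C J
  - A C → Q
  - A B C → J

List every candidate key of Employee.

Attributes A, B never appear on any right-hand side, so every candidate key must contain {A, B}.
{A, B}⁺ = {A, B, C, J, Q}, which is all of the schema, so {A, B} is the only candidate key.

{A, B}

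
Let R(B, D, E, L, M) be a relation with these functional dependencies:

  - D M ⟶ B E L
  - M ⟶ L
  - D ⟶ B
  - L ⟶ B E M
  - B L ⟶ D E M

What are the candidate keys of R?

L, M

{L}⁺: L→BEM adds B, E, M; BL→DEM adds D → {B, D, E, L, M}.
{M}⁺: M→L adds L; L→BEM adds B, E; BL→DEM adds D → {B, D, E, L, M}.
Any other superkey contains one of these as a subset, so there are no further candidate keys.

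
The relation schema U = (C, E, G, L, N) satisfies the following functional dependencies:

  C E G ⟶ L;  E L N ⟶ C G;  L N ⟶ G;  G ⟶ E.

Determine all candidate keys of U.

LN; CGN

Attribute N never appears on the right-hand side of any dependency, so N must belong to every candidate key.
{N}⁺ = {N}, which is not all of the schema, so we must add further attributes.
{L, N}⁺: LN→G adds G; G→E adds E; ELN→CG adds C → {C, E, G, L, N}. Minimal: {N}⁺ = {N}; {L}⁺ = {L} — none reach the full schema.
{C, G, N}⁺: G→E adds E; CEG→L adds L → {C, E, G, L, N}. Minimal: {G, N}⁺ = {E, G, N}; {C, N}⁺ = {C, N}; {C, G}⁺ = {C, E, G, L} — none reach the full schema.
Any other superkey contains one of these as a subset, so there are no further candidate keys.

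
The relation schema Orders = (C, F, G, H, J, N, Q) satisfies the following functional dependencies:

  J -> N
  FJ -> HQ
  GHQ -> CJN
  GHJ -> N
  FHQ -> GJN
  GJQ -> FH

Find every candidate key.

{F, J}⁺: J→N adds N; FJ→HQ adds H, Q; FHQ→GJN adds G; GHQ→CJN adds C → {C, F, G, H, J, N, Q}. Minimal: {J}⁺ = {J, N}; {F}⁺ = {F} — none reach the full schema.
{F, H, Q}⁺: FHQ→GJN adds G, J, N; GHQ→CJN adds C → {C, F, G, H, J, N, Q}. Minimal: {H, Q}⁺ = {H, Q}; {F, Q}⁺ = {F, Q}; {F, H}⁺ = {F, H} — none reach the full schema.
{G, H, Q}⁺: GHQ→CJN adds C, J, N; GJQ→FH adds F → {C, F, G, H, J, N, Q}. Minimal: {H, Q}⁺ = {H, Q}; {G, Q}⁺ = {G, Q}; {G, H}⁺ = {G, H} — none reach the full schema.
{G, J, Q}⁺: J→N adds N; GJQ→FH adds F, H; GHQ→CJN adds C → {C, F, G, H, J, N, Q}. Minimal: {J, Q}⁺ = {J, N, Q}; {G, Q}⁺ = {G, Q}; {G, J}⁺ = {G, J, N} — none reach the full schema.
Any other superkey contains one of these as a subset, so there are no further candidate keys.

FJ; FHQ; GHQ; GJQ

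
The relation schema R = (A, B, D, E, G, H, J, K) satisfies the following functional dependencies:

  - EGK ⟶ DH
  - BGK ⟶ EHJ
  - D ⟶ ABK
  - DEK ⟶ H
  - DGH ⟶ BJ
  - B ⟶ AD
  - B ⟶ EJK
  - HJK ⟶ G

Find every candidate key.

{B}, {D}, {E, G, K}, {E, H, J, K}

{B}⁺: B→AD adds A, D; B→EJK adds E, J, K; DEK→H adds H; HJK→G adds G → {A, B, D, E, G, H, J, K}.
{D}⁺: D→ABK adds A, B, K; B→EJK adds E, J; DEK→H adds H; HJK→G adds G → {A, B, D, E, G, H, J, K}.
{E, G, K}⁺: EGK→DH adds D, H; D→ABK adds A, B; DGH→BJ adds J → {A, B, D, E, G, H, J, K}. Minimal: {G, K}⁺ = {G, K}; {E, K}⁺ = {E, K}; {E, G}⁺ = {E, G} — none reach the full schema.
{E, H, J, K}⁺: HJK→G adds G; EGK→DH adds D; D→ABK adds A, B → {A, B, D, E, G, H, J, K}. Minimal: {H, J, K}⁺ = {G, H, J, K}; {E, J, K}⁺ = {E, J, K}; {E, H, K}⁺ = {E, H, K}; … — none reach the full schema.
Any other superkey contains one of these as a subset, so there are no further candidate keys.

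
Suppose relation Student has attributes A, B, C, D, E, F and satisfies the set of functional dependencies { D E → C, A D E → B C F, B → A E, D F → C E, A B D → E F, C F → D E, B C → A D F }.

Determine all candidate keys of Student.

BC, BD, ACF, ADE, ADF

{B, C}⁺: B→AE adds A, E; BC→ADF adds D, F → {A, B, C, D, E, F}. Minimal: {C}⁺ = {C}; {B}⁺ = {A, B, E} — none reach the full schema.
{B, D}⁺: B→AE adds A, E; ABD→EF adds F; DE→C adds C → {A, B, C, D, E, F}. Minimal: {D}⁺ = {D}; {B}⁺ = {A, B, E} — none reach the full schema.
{A, C, F}⁺: CF→DE adds D, E; ADE→BCF adds B → {A, B, C, D, E, F}. Minimal: {C, F}⁺ = {C, D, E, F}; {A, F}⁺ = {A, F}; {A, C}⁺ = {A, C} — none reach the full schema.
{A, D, E}⁺: DE→C adds C; ADE→BCF adds B, F → {A, B, C, D, E, F}. Minimal: {D, E}⁺ = {C, D, E}; {A, E}⁺ = {A, E}; {A, D}⁺ = {A, D} — none reach the full schema.
{A, D, F}⁺: DF→CE adds C, E; ADE→BCF adds B → {A, B, C, D, E, F}. Minimal: {D, F}⁺ = {C, D, E, F}; {A, F}⁺ = {A, F}; {A, D}⁺ = {A, D} — none reach the full schema.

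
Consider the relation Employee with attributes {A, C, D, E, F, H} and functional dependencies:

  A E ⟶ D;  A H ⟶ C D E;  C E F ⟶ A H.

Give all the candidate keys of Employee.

{A, F, H}, {C, E, F}

Attribute F never appears on the right-hand side of any dependency, so F must belong to every candidate key.
{F}⁺ = {F}, which is not all of the schema, so we must add further attributes.
{A, F, H}⁺: AH→CDE adds C, D, E → {A, C, D, E, F, H}. Minimal: {F, H}⁺ = {F, H}; {A, H}⁺ = {A, C, D, E, H}; {A, F}⁺ = {A, F} — none reach the full schema.
{C, E, F}⁺: CEF→AH adds A, H; AE→D adds D → {A, C, D, E, F, H}. Minimal: {E, F}⁺ = {E, F}; {C, F}⁺ = {C, F}; {C, E}⁺ = {C, E} — none reach the full schema.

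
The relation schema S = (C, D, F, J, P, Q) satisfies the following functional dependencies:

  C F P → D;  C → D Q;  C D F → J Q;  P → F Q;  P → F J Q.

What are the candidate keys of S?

{C, P}

Attributes C, P never appear on any right-hand side, so every candidate key must contain {C, P}.
{C, P}⁺ = {C, D, F, J, P, Q}, which is all of the schema, so {C, P} is the only candidate key.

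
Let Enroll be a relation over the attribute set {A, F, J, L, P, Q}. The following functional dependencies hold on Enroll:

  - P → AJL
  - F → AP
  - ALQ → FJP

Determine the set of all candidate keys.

Attribute Q never appears on the right-hand side of any dependency, so Q must belong to every candidate key.
{Q}⁺ = {Q}, which is not all of the schema, so we must add further attributes.
{F, Q}⁺: F→AP adds A, P; P→AJL adds J, L → {A, F, J, L, P, Q}. Minimal: {Q}⁺ = {Q}; {F}⁺ = {A, F, J, L, P} — none reach the full schema.
{P, Q}⁺: P→AJL adds A, J, L; ALQ→FJP adds F → {A, F, J, L, P, Q}. Minimal: {Q}⁺ = {Q}; {P}⁺ = {A, J, L, P} — none reach the full schema.
{A, L, Q}⁺: ALQ→FJP adds F, J, P → {A, F, J, L, P, Q}. Minimal: {L, Q}⁺ = {L, Q}; {A, Q}⁺ = {A, Q}; {A, L}⁺ = {A, L} — none reach the full schema.

FQ, PQ, ALQ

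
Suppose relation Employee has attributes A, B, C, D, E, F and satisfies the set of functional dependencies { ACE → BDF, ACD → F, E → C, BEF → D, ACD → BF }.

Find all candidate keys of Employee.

(A, E)

{A, E}⁺: E→C adds C; ACE→BDF adds B, D, F → {A, B, C, D, E, F}. Minimal: {E}⁺ = {C, E}; {A}⁺ = {A} — none reach the full schema.
No other minimal superkey exists.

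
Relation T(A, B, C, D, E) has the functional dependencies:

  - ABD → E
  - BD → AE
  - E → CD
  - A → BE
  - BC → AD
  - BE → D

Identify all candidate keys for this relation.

A; BC; BD; BE

{A}⁺: A→BE adds B, E; BE→D adds D; E→CD adds C → {A, B, C, D, E}.
{B, C}⁺: BC→AD adds A, D; ABD→E adds E → {A, B, C, D, E}. Minimal: {C}⁺ = {C}; {B}⁺ = {B} — none reach the full schema.
{B, D}⁺: BD→AE adds A, E; E→CD adds C → {A, B, C, D, E}. Minimal: {D}⁺ = {D}; {B}⁺ = {B} — none reach the full schema.
{B, E}⁺: E→CD adds C, D; BC→AD adds A → {A, B, C, D, E}. Minimal: {E}⁺ = {C, D, E}; {B}⁺ = {B} — none reach the full schema.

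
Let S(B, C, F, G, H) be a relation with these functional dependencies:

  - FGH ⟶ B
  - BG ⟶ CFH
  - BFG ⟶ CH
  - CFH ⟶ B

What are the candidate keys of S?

BG, FGH

Attribute G never appears on the right-hand side of any dependency, so G must belong to every candidate key.
{G}⁺ = {G}, which is not all of the schema, so we must add further attributes.
{B, G}⁺: BG→CFH adds C, F, H → {B, C, F, G, H}. Minimal: {G}⁺ = {G}; {B}⁺ = {B} — none reach the full schema.
{F, G, H}⁺: FGH→B adds B; BG→CFH adds C → {B, C, F, G, H}. Minimal: {G, H}⁺ = {G, H}; {F, H}⁺ = {F, H}; {F, G}⁺ = {F, G} — none reach the full schema.
Any other superkey contains one of these as a subset, so there are no further candidate keys.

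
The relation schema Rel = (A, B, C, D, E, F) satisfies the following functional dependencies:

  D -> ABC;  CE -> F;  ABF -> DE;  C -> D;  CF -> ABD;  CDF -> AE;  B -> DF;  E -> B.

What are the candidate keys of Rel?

{B}⁺: B→DF adds D, F; D→ABC adds A, C; ABF→DE adds E → {A, B, C, D, E, F}.
{C}⁺: C→D adds D; D→ABC adds A, B; B→DF adds F; ABF→DE adds E → {A, B, C, D, E, F}.
{D}⁺: D→ABC adds A, B, C; B→DF adds F; ABF→DE adds E → {A, B, C, D, E, F}.
{E}⁺: E→B adds B; B→DF adds D, F; D→ABC adds A, C → {A, B, C, D, E, F}.

{B}; {C}; {D}; {E}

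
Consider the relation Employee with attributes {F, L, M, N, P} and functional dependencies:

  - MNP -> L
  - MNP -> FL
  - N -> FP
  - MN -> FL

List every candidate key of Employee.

{M, N}

Attributes M, N never appear on any right-hand side, so every candidate key must contain {M, N}.
{M, N}⁺ = {F, L, M, N, P}, which is all of the schema, so {M, N} is the only candidate key.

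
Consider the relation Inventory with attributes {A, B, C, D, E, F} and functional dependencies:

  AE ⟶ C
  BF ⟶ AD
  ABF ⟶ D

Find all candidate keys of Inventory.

Attributes B, E, F never appear on any right-hand side, so every candidate key must contain {B, E, F}.
{B, E, F}⁺ = {A, B, C, D, E, F}, which is all of the schema, so {B, E, F} is the only candidate key.

(B, E, F)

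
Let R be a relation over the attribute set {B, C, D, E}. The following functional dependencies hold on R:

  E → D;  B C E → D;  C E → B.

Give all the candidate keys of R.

{C, E}

Attributes C, E never appear on any right-hand side, so every candidate key must contain {C, E}.
{C, E}⁺ = {B, C, D, E}, which is all of the schema, so {C, E} is the only candidate key.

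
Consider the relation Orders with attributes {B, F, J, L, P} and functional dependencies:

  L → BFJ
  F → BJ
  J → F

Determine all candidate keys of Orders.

Attributes L, P never appear on any right-hand side, so every candidate key must contain {L, P}.
{L, P}⁺ = {B, F, J, L, P}, which is all of the schema, so {L, P} is the only candidate key.

LP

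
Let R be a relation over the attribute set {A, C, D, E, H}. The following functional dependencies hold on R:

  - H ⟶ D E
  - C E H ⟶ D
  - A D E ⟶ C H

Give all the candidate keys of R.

(A, H), (A, D, E)

{A, H}⁺: H→DE adds D, E; ADE→CH adds C → {A, C, D, E, H}. Minimal: {H}⁺ = {D, E, H}; {A}⁺ = {A} — none reach the full schema.
{A, D, E}⁺: ADE→CH adds C, H → {A, C, D, E, H}. Minimal: {D, E}⁺ = {D, E}; {A, E}⁺ = {A, E}; {A, D}⁺ = {A, D} — none reach the full schema.
Any other superkey contains one of these as a subset, so there are no further candidate keys.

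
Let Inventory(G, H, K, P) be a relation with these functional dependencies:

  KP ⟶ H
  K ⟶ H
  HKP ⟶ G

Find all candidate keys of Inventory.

Attributes K, P never appear on any right-hand side, so every candidate key must contain {K, P}.
{K, P}⁺ = {G, H, K, P}, which is all of the schema, so {K, P} is the only candidate key.

(K, P)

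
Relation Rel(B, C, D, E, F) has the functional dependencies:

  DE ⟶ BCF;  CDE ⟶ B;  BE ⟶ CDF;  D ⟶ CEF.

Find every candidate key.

{D}⁺: D→CEF adds C, E, F; DE→BCF adds B → {B, C, D, E, F}.
{B, E}⁺: BE→CDF adds C, D, F → {B, C, D, E, F}. Minimal: {E}⁺ = {E}; {B}⁺ = {B} — none reach the full schema.
Any other superkey contains one of these as a subset, so there are no further candidate keys.

(D), (B, E)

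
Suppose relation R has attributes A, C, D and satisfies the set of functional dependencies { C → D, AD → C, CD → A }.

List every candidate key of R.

{C}⁺: C→D adds D; CD→A adds A → {A, C, D}.
{A, D}⁺: AD→C adds C → {A, C, D}. Minimal: {D}⁺ = {D}; {A}⁺ = {A} — none reach the full schema.
Any other superkey contains one of these as a subset, so there are no further candidate keys.

C, AD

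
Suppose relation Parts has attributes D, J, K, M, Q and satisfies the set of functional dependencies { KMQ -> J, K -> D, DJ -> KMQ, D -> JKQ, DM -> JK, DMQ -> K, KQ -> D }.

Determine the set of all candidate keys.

(D); (K)

{D}⁺: D→JKQ adds J, K, Q; DJ→KMQ adds M → {D, J, K, M, Q}.
{K}⁺: K→D adds D; D→JKQ adds J, Q; DJ→KMQ adds M → {D, J, K, M, Q}.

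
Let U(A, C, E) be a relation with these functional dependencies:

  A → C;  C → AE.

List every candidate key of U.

{A}⁺: A→C adds C; C→AE adds E → {A, C, E}.
{C}⁺: C→AE adds A, E → {A, C, E}.
Any other superkey contains one of these as a subset, so there are no further candidate keys.

(A), (C)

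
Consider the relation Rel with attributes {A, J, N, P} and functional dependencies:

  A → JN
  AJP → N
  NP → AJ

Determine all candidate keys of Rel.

{A, P}; {N, P}

Attribute P never appears on the right-hand side of any dependency, so P must belong to every candidate key.
{P}⁺ = {P}, which is not all of the schema, so we must add further attributes.
{A, P}⁺: A→JN adds J, N → {A, J, N, P}. Minimal: {P}⁺ = {P}; {A}⁺ = {A, J, N} — none reach the full schema.
{N, P}⁺: NP→AJ adds A, J → {A, J, N, P}. Minimal: {P}⁺ = {P}; {N}⁺ = {N} — none reach the full schema.
Any other superkey contains one of these as a subset, so there are no further candidate keys.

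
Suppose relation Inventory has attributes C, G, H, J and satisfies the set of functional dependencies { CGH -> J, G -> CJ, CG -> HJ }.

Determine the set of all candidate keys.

{G}

Attribute G never appears on the right-hand side of any dependency, so G must belong to every candidate key.
{G}⁺ = {C, G, H, J}, which is all of the schema, so {G} is the only candidate key.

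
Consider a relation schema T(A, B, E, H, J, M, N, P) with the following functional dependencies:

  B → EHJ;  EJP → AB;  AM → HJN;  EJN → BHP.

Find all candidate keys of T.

Attribute M never appears on the right-hand side of any dependency, so M must belong to every candidate key.
{M}⁺ = {M}, which is not all of the schema, so we must add further attributes.
{A, B, M}⁺: B→EHJ adds E, H, J; AM→HJN adds N; EJN→BHP adds P → {A, B, E, H, J, M, N, P}. Minimal: {B, M}⁺ = {B, E, H, J, M}; {A, M}⁺ = {A, H, J, M, N}; {A, B}⁺ = {A, B, E, H, J} — none reach the full schema.
{A, E, M}⁺: AM→HJN adds H, J, N; EJN→BHP adds B, P → {A, B, E, H, J, M, N, P}. Minimal: {E, M}⁺ = {E, M}; {A, M}⁺ = {A, H, J, M, N}; {A, E}⁺ = {A, E} — none reach the full schema.
{B, M, N}⁺: B→EHJ adds E, H, J; EJN→BHP adds P; EJP→AB adds A → {A, B, E, H, J, M, N, P}. Minimal: {M, N}⁺ = {M, N}; {B, N}⁺ = {A, B, E, H, J, N, P}; {B, M}⁺ = {B, E, H, J, M} — none reach the full schema.
{B, M, P}⁺: B→EHJ adds E, H, J; EJP→AB adds A; AM→HJN adds N → {A, B, E, H, J, M, N, P}. Minimal: {M, P}⁺ = {M, P}; {B, P}⁺ = {A, B, E, H, J, P}; {B, M}⁺ = {B, E, H, J, M} — none reach the full schema.
{E, J, M, N}⁺: EJN→BHP adds B, H, P; EJP→AB adds A → {A, B, E, H, J, M, N, P}. Minimal: {J, M, N}⁺ = {J, M, N}; {E, M, N}⁺ = {E, M, N}; {E, J, N}⁺ = {A, B, E, H, J, N, P}; … — none reach the full schema.
{E, J, M, P}⁺: EJP→AB adds A, B; AM→HJN adds H, N → {A, B, E, H, J, M, N, P}. Minimal: {J, M, P}⁺ = {J, M, P}; {E, M, P}⁺ = {E, M, P}; {E, J, P}⁺ = {A, B, E, H, J, P}; … — none reach the full schema.

{A, B, M}, {A, E, M}, {B, M, N}, {B, M, P}, {E, J, M, N}, {E, J, M, P}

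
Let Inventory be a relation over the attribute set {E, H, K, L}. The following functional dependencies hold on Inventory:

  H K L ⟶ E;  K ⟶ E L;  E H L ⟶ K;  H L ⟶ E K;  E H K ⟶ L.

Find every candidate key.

HK, HL

{H, K}⁺: K→EL adds E, L → {E, H, K, L}. Minimal: {K}⁺ = {E, K, L}; {H}⁺ = {H} — none reach the full schema.
{H, L}⁺: HL→EK adds E, K → {E, H, K, L}. Minimal: {L}⁺ = {L}; {H}⁺ = {H} — none reach the full schema.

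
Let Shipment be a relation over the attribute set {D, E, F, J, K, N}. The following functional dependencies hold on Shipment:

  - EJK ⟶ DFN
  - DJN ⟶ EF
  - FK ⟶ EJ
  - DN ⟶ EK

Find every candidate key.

{F, K}, {D, F, N}, {D, J, N}, {E, J, K}

{F, K}⁺: FK→EJ adds E, J; EJK→DFN adds D, N → {D, E, F, J, K, N}. Minimal: {K}⁺ = {K}; {F}⁺ = {F} — none reach the full schema.
{D, F, N}⁺: DN→EK adds E, K; FK→EJ adds J → {D, E, F, J, K, N}. Minimal: {F, N}⁺ = {F, N}; {D, N}⁺ = {D, E, K, N}; {D, F}⁺ = {D, F} — none reach the full schema.
{D, J, N}⁺: DJN→EF adds E, F; DN→EK adds K → {D, E, F, J, K, N}. Minimal: {J, N}⁺ = {J, N}; {D, N}⁺ = {D, E, K, N}; {D, J}⁺ = {D, J} — none reach the full schema.
{E, J, K}⁺: EJK→DFN adds D, F, N → {D, E, F, J, K, N}. Minimal: {J, K}⁺ = {J, K}; {E, K}⁺ = {E, K}; {E, J}⁺ = {E, J} — none reach the full schema.
Any other superkey contains one of these as a subset, so there are no further candidate keys.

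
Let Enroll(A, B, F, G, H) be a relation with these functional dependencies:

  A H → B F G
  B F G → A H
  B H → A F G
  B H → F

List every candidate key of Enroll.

{A, H}⁺: AH→BFG adds B, F, G → {A, B, F, G, H}.
{B, H}⁺: BH→AFG adds A, F, G → {A, B, F, G, H}.
{B, F, G}⁺: BFG→AH adds A, H → {A, B, F, G, H}.
Any other superkey contains one of these as a subset, so there are no further candidate keys.

(A, H), (B, H), (B, F, G)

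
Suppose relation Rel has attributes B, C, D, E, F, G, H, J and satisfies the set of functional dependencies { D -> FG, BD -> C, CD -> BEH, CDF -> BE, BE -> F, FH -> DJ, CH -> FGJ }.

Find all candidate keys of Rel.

(B, D), (C, D), (C, H), (B, E, H), (B, F, H)

{B, D}⁺: D→FG adds F, G; BD→C adds C; CD→BEH adds E, H; FH→DJ adds J → {B, C, D, E, F, G, H, J}. Minimal: {D}⁺ = {D, F, G}; {B}⁺ = {B} — none reach the full schema.
{C, D}⁺: D→FG adds F, G; CD→BEH adds B, E, H; FH→DJ adds J → {B, C, D, E, F, G, H, J}. Minimal: {D}⁺ = {D, F, G}; {C}⁺ = {C} — none reach the full schema.
{C, H}⁺: CH→FGJ adds F, G, J; FH→DJ adds D; CD→BEH adds B, E → {B, C, D, E, F, G, H, J}. Minimal: {H}⁺ = {H}; {C}⁺ = {C} — none reach the full schema.
{B, E, H}⁺: BE→F adds F; FH→DJ adds D, J; D→FG adds G; BD→C adds C → {B, C, D, E, F, G, H, J}. Minimal: {E, H}⁺ = {E, H}; {B, H}⁺ = {B, H}; {B, E}⁺ = {B, E, F} — none reach the full schema.
{B, F, H}⁺: FH→DJ adds D, J; D→FG adds G; BD→C adds C; CD→BEH adds E → {B, C, D, E, F, G, H, J}. Minimal: {F, H}⁺ = {D, F, G, H, J}; {B, H}⁺ = {B, H}; {B, F}⁺ = {B, F} — none reach the full schema.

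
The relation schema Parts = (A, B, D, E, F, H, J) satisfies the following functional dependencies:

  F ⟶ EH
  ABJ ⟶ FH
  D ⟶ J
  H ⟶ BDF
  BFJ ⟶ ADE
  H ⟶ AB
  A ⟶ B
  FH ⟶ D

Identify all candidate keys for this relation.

(F), (H), (A, D), (A, J)

{F}⁺: F→EH adds E, H; H→BDF adds B, D; H→AB adds A; D→J adds J → {A, B, D, E, F, H, J}.
{H}⁺: H→BDF adds B, D, F; H→AB adds A; F→EH adds E; D→J adds J → {A, B, D, E, F, H, J}.
{A, D}⁺: D→J adds J; A→B adds B; ABJ→FH adds F, H; BFJ→ADE adds E → {A, B, D, E, F, H, J}.
{A, J}⁺: A→B adds B; ABJ→FH adds F, H; H→BDF adds D; BFJ→ADE adds E → {A, B, D, E, F, H, J}.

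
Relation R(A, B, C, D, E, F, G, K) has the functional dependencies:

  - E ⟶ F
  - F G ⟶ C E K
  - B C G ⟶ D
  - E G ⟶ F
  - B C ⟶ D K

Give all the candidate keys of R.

(A, B, E, G), (A, B, F, G)

Attributes A, B, G never appear on any right-hand side, so every candidate key must contain {A, B, G}.
{A, B, G}⁺ = {A, B, G}, which is not all of the schema, so we must add further attributes.
{A, B, E, G}⁺: E→F adds F; FG→CEK adds C, K; BCG→D adds D → {A, B, C, D, E, F, G, K}.
{A, B, F, G}⁺: FG→CEK adds C, E, K; BCG→D adds D → {A, B, C, D, E, F, G, K}.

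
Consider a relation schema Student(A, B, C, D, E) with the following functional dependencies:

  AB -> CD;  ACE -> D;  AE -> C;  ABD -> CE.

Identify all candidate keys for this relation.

Attributes A, B never appear on any right-hand side, so every candidate key must contain {A, B}.
{A, B}⁺ = {A, B, C, D, E}, which is all of the schema, so {A, B} is the only candidate key.

AB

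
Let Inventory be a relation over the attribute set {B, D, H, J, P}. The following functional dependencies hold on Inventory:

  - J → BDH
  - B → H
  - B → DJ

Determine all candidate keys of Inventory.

(B, P), (J, P)

Attribute P never appears on the right-hand side of any dependency, so P must belong to every candidate key.
{P}⁺ = {P}, which is not all of the schema, so we must add further attributes.
{B, P}⁺: B→H adds H; B→DJ adds D, J → {B, D, H, J, P}. Minimal: {P}⁺ = {P}; {B}⁺ = {B, D, H, J} — none reach the full schema.
{J, P}⁺: J→BDH adds B, D, H → {B, D, H, J, P}. Minimal: {P}⁺ = {P}; {J}⁺ = {B, D, H, J} — none reach the full schema.
Any other superkey contains one of these as a subset, so there are no further candidate keys.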